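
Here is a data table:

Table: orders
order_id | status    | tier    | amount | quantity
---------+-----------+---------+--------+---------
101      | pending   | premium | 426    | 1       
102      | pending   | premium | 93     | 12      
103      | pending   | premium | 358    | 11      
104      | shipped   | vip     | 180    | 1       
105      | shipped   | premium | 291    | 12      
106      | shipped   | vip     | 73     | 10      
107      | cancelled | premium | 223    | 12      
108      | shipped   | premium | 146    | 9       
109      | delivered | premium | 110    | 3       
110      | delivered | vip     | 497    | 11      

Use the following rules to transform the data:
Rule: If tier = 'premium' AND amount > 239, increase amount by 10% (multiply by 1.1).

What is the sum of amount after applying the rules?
2504.5

Step 1: Find records where tier = 'premium' AND amount > 239
Step 2: 3 records match, summing to 1075
Step 3: After multiplier: 1075 × 1.1 = 1182.5
Step 4: Unaffected records sum: 1322
Step 5: Final sum = 1182.5 + 1322 = 2504.5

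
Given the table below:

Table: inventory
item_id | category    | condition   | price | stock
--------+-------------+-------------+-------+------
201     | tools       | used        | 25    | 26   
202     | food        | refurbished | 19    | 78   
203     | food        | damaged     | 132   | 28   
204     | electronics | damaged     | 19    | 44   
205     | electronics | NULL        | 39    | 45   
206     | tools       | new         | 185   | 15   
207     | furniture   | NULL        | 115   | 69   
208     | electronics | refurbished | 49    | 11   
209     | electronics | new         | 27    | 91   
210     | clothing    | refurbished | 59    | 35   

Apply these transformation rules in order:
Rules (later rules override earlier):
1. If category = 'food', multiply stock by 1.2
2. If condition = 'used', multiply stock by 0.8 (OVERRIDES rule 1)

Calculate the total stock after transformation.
458.0

Step 1: Rule 2 takes priority for records with condition = 'used'
  - 1 records: 26 × 0.8 = 20.8
Step 2: Rule 1 applies to remaining records with category = 'food'
  - 2 records: 106 × 1.2 = 127.2
Step 3: Other records unchanged: 310
Step 4: Final sum = 20.8 + 127.2 + 310 = 458.0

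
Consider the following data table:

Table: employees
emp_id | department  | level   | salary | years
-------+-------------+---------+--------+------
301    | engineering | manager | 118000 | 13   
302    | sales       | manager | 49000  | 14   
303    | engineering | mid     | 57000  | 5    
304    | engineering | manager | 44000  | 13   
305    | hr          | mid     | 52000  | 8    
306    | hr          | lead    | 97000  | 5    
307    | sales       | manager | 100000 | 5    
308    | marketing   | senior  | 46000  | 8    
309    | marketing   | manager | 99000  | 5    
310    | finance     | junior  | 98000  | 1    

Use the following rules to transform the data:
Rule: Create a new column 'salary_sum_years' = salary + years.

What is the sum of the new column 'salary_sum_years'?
760077

Step 1: For each record, compute salary + years
Example calculations:
  118000 + 13 = 118013
  49000 + 14 = 49014
  57000 + 5 = 57005
  ...
Step 2: Sum all derived values
Step 3: Total = 760077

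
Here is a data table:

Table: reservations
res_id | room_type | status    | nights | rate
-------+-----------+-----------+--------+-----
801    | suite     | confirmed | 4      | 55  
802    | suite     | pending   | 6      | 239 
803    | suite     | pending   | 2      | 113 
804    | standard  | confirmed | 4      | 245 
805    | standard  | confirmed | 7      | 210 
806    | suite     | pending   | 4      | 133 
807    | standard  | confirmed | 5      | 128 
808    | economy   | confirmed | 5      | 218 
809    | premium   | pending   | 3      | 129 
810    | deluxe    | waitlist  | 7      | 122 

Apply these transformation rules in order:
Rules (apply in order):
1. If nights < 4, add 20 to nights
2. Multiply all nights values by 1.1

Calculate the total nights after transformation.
95.7

Step 1: Apply Rule 1 - Add 20 to records with nights < 4
  - 2 records affected: 5 + (2 × 20) = 45
  - Unaffected records: 42
  - Sum after Rule 1: 87
Step 2: Apply Rule 2 - Multiply all by 1.1
  - 87 × 1.1 = 95.7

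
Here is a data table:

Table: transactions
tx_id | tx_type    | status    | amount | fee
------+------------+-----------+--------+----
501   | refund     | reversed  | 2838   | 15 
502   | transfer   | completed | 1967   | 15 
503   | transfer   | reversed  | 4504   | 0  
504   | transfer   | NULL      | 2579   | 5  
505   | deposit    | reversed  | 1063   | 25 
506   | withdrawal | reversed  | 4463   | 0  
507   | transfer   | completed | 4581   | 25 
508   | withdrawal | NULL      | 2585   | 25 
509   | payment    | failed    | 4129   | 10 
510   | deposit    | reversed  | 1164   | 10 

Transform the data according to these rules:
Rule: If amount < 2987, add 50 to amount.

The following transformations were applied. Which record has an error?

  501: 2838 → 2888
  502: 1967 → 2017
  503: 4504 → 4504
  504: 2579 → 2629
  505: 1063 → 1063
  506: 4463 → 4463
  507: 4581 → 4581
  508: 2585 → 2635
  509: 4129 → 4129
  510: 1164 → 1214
Record 505 has an error. The correct transformed value should be 1113, not 1063.

Step 1: Check each record against the rule
Step 2: Record 505 has amount = 1063
Step 3: Since 1063 < 2987, the bonus should have been applied
Step 4: Correct value = 1113, but claimed value = 1063
Conclusion: Record 505 has the error.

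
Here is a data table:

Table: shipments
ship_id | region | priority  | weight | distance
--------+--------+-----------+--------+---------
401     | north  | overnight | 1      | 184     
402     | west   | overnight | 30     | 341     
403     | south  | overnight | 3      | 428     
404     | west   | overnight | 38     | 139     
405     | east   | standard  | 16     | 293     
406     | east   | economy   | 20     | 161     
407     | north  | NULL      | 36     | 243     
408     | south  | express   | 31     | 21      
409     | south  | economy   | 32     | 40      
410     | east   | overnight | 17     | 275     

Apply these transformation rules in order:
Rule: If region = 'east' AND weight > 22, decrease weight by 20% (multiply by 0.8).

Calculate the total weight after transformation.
224

Step 1: Find records where region = 'east' AND weight > 22
Step 2: 0 records match, summing to 0
Step 3: After multiplier: 0 × 0.8 = 0.0
Step 4: Unaffected records sum: 224
Step 5: Final sum = 0.0 + 224 = 224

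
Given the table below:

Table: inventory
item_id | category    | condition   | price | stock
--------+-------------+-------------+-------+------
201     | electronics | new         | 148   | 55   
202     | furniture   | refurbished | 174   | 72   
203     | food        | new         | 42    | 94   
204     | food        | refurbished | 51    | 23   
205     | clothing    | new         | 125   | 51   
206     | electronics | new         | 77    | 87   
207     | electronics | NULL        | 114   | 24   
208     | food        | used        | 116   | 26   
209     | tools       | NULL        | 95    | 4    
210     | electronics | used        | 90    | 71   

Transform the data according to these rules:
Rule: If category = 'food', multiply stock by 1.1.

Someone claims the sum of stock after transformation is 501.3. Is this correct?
No, the correct result is 521.3.

Step 1: Calculate the correct sum after transformation
Step 2: Apply multiplier 1.1 to records where category = 'food'
Step 3: Correct result = 521.3
Step 4: Claimed result = 501.3
Step 5: 521.3 ≠ 501.3
Conclusion: The claimed result is incorrect. The correct answer is 521.3.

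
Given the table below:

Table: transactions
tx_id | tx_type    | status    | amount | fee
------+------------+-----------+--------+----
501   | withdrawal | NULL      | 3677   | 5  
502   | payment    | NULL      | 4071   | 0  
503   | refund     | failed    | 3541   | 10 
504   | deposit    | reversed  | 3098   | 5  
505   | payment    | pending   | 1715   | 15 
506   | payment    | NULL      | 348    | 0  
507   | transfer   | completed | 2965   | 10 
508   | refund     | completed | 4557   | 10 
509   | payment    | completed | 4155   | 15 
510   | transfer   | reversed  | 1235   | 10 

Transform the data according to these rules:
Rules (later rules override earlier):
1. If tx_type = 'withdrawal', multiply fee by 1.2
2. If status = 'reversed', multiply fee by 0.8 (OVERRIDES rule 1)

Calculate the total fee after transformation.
78.0

Step 1: Rule 2 takes priority for records with status = 'reversed'
  - 2 records: 15 × 0.8 = 12.0
Step 2: Rule 1 applies to remaining records with tx_type = 'withdrawal'
  - 1 records: 5 × 1.2 = 6.0
Step 3: Other records unchanged: 60
Step 4: Final sum = 12.0 + 6.0 + 60 = 78.0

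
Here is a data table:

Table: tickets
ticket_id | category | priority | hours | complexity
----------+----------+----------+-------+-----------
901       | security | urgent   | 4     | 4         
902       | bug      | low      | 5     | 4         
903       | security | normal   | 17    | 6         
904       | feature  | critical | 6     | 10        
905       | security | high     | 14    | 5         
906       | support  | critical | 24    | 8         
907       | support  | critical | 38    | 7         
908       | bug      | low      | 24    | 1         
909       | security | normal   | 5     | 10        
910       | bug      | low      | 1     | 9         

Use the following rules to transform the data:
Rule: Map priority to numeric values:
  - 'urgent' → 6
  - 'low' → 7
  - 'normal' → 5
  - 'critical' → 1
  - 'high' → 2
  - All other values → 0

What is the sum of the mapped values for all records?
42

Step 1: Apply mapping to each record
Step 2: Count by status:
  'urgent': 1 records × 6 = 6
  'low': 3 records × 7 = 21
  'normal': 2 records × 5 = 10
  'critical': 3 records × 1 = 3
  'high': 1 records × 2 = 2
Step 3: Sum all mapped values = 42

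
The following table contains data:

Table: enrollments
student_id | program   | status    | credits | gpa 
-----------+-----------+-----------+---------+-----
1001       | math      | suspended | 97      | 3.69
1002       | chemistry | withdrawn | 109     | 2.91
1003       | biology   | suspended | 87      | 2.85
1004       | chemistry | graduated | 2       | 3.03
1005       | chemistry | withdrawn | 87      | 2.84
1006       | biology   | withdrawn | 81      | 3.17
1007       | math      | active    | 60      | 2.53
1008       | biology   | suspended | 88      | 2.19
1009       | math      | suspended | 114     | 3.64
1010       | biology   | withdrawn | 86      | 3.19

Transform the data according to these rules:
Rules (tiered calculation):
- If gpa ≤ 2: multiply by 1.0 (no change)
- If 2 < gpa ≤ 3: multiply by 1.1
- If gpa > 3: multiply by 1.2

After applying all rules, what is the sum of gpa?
34.72

Step 1: Tier 1 (gpa ≤ 2): 0 records, sum = 0 × 1.0 = 0.0
Step 2: Tier 2 (2 < gpa ≤ 3): 5 records, sum = 13.32 × 1.1 = 14.65
Step 3: Tier 3 (gpa > 3): 5 records, sum = 16.72 × 1.2 = 20.06
Step 4: Final sum = 0.0 + 14.65 + 20.06 = 34.72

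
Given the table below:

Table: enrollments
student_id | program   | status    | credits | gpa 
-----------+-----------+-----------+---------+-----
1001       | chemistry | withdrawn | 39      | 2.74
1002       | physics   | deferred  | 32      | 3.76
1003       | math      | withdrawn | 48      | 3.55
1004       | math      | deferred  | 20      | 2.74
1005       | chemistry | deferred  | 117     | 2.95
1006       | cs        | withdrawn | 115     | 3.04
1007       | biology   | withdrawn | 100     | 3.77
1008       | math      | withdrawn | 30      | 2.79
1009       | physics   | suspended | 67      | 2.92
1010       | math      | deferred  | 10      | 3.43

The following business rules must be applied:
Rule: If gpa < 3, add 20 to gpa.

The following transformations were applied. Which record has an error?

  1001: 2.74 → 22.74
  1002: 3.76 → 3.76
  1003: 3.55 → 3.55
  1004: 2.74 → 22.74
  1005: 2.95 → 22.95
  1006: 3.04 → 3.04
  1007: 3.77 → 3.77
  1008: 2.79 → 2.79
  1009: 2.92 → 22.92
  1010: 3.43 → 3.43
Record 1008 has an error. The correct transformed value should be 22.79, not 2.79.

Step 1: Check each record against the rule
Step 2: Record 1008 has gpa = 2.79
Step 3: Since 2.79 < 3, the bonus should have been applied
Step 4: Correct value = 22.79, but claimed value = 2.79
Conclusion: Record 1008 has the error.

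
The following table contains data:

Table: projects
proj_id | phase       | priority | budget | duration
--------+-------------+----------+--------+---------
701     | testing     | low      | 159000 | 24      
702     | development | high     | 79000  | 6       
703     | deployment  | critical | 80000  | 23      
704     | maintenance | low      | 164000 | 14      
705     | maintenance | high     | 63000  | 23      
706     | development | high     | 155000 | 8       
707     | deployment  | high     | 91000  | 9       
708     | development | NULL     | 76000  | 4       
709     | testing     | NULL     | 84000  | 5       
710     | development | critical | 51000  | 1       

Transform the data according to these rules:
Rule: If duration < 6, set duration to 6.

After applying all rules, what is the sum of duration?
125

Step 1: 3 records have duration < 6
Step 2: These records originally summed to 10
Step 3: After setting to minimum: 3 × 6 = 18
Step 4: Unaffected records sum: 107
Step 5: Final sum = 18 + 107 = 125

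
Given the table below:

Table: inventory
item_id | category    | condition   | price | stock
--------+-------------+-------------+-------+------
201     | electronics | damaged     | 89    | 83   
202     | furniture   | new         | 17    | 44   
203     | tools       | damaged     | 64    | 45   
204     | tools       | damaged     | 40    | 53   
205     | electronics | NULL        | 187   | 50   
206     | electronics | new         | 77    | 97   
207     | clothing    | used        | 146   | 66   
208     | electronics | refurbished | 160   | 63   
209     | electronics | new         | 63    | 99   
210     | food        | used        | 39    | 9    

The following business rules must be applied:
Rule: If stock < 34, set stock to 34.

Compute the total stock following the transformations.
634

Step 1: 1 records have stock < 34
Step 2: These records originally summed to 9
Step 3: After setting to minimum: 1 × 34 = 34
Step 4: Unaffected records sum: 600
Step 5: Final sum = 34 + 600 = 634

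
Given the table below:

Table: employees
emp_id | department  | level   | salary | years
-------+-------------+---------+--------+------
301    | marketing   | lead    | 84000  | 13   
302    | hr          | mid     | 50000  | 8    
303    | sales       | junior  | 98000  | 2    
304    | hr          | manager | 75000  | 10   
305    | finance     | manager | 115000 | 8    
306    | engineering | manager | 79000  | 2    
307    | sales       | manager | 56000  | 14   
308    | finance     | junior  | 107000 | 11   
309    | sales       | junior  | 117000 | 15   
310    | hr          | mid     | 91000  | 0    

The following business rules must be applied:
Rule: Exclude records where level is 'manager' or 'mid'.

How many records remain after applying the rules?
4

Step 1: Count records to exclude
  - 4 (manager) + 2 (mid) = 6 records
Step 2: Total records: 10
Step 3: Remaining = 10 - 6 = 4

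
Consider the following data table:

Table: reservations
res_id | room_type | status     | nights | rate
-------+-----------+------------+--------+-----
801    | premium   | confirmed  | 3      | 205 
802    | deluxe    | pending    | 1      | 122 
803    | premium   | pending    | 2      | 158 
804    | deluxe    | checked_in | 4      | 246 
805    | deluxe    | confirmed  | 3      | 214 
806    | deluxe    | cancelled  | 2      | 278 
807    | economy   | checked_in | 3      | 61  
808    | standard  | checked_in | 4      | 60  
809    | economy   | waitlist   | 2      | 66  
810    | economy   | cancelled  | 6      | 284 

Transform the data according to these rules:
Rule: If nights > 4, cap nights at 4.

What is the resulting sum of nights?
28

Step 1: 1 records have nights > 4
Step 2: These records originally summed to 6
Step 3: After capping: 1 × 4 = 4
Step 4: Unaffected records sum: 24
Step 5: Final sum = 4 + 24 = 28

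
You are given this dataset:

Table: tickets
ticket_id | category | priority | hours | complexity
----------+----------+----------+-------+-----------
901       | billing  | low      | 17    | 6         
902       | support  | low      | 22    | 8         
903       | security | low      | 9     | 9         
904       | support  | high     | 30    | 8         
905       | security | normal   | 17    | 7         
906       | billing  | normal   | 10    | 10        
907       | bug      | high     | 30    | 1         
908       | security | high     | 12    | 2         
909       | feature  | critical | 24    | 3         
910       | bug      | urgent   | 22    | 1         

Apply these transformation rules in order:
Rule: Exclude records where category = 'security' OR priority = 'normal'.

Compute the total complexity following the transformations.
27

Step 1: Find records where category = 'security' OR priority = 'normal'
Step 2: 4 records match, summing to 28
Step 3: Original sum: 55
Step 4: Remaining sum = 55 - 28 = 27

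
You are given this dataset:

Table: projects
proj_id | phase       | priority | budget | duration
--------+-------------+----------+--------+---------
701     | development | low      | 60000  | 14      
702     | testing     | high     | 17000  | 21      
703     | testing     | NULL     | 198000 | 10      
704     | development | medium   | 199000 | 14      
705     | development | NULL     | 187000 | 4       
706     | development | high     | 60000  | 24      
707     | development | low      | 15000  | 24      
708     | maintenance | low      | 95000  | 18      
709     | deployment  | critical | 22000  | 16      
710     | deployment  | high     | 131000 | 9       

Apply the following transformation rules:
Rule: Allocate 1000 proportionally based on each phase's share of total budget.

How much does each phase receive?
deployment: 155.49, development: 529.47, maintenance: 96.54, testing: 218.5

Step 1: Calculate total budget = 984000
Step 2: Calculate each phase's proportion:
  deployment: 153000/984000 = 15.55% → 155.49
  development: 521000/984000 = 52.95% → 529.47
  maintenance: 95000/984000 = 9.65% → 96.54
  testing: 215000/984000 = 21.85% → 218.5
Step 3: Verify: sum of allocations ≈ 1000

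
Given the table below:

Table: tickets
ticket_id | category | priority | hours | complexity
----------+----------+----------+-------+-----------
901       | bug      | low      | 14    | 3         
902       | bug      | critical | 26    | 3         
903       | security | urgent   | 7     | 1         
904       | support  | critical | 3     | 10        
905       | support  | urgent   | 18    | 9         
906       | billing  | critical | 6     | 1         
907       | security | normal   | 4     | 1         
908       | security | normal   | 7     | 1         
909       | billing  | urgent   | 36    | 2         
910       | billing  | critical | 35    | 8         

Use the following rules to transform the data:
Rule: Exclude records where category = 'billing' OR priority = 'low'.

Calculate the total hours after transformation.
65

Step 1: Find records where category = 'billing' OR priority = 'low'
Step 2: 4 records match, summing to 91
Step 3: Original sum: 156
Step 4: Remaining sum = 156 - 91 = 65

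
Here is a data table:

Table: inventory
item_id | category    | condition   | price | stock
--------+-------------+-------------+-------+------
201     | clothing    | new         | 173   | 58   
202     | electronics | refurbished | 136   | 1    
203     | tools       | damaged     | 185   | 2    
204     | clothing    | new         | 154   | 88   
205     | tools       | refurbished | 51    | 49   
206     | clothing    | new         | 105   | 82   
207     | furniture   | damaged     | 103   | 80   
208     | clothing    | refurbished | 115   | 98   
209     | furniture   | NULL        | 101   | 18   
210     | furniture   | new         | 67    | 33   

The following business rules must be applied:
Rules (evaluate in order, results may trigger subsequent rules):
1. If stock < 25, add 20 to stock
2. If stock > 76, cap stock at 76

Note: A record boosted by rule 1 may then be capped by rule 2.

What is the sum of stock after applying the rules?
525

Step 1: Apply rule 1 to records with stock < 25
  - 3 records get bonus of 20
  - Of these, 0 records then exceed 76 and get capped
Step 2: Apply rule 2 to records with stock > 76
  - 4 records (original) are capped
Step 3: Calculate final sum = 525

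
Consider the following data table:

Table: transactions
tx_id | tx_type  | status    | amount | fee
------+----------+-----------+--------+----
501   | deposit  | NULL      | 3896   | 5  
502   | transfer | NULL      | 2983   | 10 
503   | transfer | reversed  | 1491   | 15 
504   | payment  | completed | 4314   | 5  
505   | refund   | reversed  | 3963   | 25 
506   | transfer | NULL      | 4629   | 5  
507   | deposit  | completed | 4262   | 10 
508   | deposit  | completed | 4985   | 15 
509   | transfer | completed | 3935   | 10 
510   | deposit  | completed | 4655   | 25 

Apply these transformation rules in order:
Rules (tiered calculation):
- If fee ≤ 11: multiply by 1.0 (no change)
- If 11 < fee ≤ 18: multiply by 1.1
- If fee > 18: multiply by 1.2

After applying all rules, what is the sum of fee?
138.0

Step 1: Tier 1 (fee ≤ 11): 6 records, sum = 45 × 1.0 = 45.0
Step 2: Tier 2 (11 < fee ≤ 18): 2 records, sum = 30 × 1.1 = 33.0
Step 3: Tier 3 (fee > 18): 2 records, sum = 50 × 1.2 = 60.0
Step 4: Final sum = 45.0 + 33.0 + 60.0 = 138.0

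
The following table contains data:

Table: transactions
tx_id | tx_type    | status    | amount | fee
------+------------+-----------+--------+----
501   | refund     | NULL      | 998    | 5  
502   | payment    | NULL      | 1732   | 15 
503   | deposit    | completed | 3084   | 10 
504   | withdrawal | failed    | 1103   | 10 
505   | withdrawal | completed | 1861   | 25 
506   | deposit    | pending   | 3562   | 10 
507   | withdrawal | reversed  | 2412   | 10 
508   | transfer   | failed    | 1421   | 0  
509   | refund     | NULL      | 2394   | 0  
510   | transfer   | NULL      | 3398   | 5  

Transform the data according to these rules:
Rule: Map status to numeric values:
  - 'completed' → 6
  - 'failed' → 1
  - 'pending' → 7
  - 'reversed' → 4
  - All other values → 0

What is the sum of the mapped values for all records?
25

Step 1: Apply mapping to each record
Step 2: Count by status:
  'completed': 2 records × 6 = 12
  'failed': 2 records × 1 = 2
  'pending': 1 records × 7 = 7
  'reversed': 1 records × 4 = 4
Step 3: Sum all mapped values = 25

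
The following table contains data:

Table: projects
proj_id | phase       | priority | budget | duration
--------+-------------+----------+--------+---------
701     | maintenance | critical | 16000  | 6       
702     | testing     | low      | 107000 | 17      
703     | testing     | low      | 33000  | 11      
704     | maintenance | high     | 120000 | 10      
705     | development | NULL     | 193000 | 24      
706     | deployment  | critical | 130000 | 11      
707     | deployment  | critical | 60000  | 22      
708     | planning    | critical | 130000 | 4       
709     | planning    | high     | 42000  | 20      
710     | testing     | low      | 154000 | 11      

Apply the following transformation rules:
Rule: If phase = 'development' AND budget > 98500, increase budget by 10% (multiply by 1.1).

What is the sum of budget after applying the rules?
1004300.0

Step 1: Find records where phase = 'development' AND budget > 98500
Step 2: 1 records match, summing to 193000
Step 3: After multiplier: 193000 × 1.1 = 212300.0
Step 4: Unaffected records sum: 792000
Step 5: Final sum = 212300.0 + 792000 = 1004300.0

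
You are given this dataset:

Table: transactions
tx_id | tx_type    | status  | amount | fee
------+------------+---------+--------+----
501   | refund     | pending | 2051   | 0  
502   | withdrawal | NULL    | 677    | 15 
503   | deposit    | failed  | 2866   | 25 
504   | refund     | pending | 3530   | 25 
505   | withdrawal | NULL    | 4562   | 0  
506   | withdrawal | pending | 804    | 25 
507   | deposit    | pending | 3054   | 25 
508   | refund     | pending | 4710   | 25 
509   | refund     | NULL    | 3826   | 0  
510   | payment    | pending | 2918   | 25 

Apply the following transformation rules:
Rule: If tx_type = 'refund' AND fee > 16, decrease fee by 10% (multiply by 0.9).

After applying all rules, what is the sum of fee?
160.0

Step 1: Find records where tx_type = 'refund' AND fee > 16
Step 2: 2 records match, summing to 50
Step 3: After multiplier: 50 × 0.9 = 45.0
Step 4: Unaffected records sum: 115
Step 5: Final sum = 45.0 + 115 = 160.0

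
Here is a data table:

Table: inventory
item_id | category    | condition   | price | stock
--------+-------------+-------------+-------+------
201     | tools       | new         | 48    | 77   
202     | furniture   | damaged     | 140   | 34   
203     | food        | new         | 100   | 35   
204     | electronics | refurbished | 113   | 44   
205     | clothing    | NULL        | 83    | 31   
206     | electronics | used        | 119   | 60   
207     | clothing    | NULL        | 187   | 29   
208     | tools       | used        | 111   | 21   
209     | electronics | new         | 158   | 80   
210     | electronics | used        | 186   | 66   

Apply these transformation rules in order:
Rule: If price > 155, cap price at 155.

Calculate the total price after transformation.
1179

Step 1: 3 records have price > 155
Step 2: These records originally summed to 531
Step 3: After capping: 3 × 155 = 465
Step 4: Unaffected records sum: 714
Step 5: Final sum = 465 + 714 = 1179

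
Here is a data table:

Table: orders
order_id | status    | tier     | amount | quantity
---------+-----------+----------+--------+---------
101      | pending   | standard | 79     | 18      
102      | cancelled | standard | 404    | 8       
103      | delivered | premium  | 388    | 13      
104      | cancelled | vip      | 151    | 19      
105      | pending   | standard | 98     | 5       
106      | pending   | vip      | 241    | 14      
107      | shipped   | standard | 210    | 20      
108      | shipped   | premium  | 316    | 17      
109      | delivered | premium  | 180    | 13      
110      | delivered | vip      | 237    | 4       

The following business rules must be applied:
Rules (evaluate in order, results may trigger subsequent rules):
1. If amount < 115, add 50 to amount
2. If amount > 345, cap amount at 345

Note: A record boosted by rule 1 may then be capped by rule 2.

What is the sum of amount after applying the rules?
2302

Step 1: Apply rule 1 to records with amount < 115
  - 2 records get bonus of 50
  - Of these, 0 records then exceed 345 and get capped
Step 2: Apply rule 2 to records with amount > 345
  - 2 records (original) are capped
Step 3: Calculate final sum = 2302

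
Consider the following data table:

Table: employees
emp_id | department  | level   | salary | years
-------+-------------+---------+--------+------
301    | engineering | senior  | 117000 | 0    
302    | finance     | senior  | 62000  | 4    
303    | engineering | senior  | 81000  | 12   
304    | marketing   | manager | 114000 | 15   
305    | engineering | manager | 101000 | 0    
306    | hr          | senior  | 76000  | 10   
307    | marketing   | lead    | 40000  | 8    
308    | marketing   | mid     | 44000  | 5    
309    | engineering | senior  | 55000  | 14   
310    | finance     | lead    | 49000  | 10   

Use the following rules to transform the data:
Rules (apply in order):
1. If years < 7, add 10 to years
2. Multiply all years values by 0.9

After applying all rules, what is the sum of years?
106.2

Step 1: Apply Rule 1 - Add 10 to records with years < 7
  - 4 records affected: 9 + (4 × 10) = 49
  - Unaffected records: 69
  - Sum after Rule 1: 118
Step 2: Apply Rule 2 - Multiply all by 0.9
  - 118 × 0.9 = 106.2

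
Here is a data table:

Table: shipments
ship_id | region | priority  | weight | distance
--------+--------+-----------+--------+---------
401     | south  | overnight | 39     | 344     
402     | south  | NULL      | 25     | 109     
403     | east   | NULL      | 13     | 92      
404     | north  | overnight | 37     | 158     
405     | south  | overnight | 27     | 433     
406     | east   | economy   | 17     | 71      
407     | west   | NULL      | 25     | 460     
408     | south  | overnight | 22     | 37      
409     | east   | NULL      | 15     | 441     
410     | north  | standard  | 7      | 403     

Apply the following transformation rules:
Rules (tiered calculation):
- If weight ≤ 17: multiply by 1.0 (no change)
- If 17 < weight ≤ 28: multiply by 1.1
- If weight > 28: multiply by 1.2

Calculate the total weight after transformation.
252.1

Step 1: Tier 1 (weight ≤ 17): 4 records, sum = 52 × 1.0 = 52.0
Step 2: Tier 2 (17 < weight ≤ 28): 4 records, sum = 99 × 1.1 = 108.9
Step 3: Tier 3 (weight > 28): 2 records, sum = 76 × 1.2 = 91.2
Step 4: Final sum = 52.0 + 108.9 + 91.2 = 252.1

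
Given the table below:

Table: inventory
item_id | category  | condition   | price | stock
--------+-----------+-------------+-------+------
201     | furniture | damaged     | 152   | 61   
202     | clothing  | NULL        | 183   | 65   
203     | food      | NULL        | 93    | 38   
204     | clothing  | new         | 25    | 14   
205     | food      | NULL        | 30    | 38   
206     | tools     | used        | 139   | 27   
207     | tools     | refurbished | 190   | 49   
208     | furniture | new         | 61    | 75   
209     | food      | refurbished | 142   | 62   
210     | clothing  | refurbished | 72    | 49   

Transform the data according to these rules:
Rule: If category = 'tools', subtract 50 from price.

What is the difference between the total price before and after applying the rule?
100

Step 1: Original sum of price = 1087
Step 2: 2 records have category = 'tools'
Step 3: Each affected record changes by -50
Step 4: Total change = 2 × -50 = -100
Step 5: New sum = 1087 + -100 = 987
Step 6: Difference = |987 - 1087| = 100
        (Sum decreased by 100)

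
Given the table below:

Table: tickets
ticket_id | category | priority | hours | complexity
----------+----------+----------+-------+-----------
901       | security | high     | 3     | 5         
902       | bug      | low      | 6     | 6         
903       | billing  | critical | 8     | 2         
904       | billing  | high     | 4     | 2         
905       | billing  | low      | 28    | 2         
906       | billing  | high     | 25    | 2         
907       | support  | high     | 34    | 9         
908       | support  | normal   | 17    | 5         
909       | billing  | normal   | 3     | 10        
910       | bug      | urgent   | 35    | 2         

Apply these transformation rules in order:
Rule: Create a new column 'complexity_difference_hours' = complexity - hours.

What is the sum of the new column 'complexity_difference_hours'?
-118

Step 1: For each record, compute complexity - hours
Example calculations:
  5 - 3 = 2
  6 - 6 = 0
  2 - 8 = -6
  ...
Step 2: Sum all derived values
Step 3: Total = -118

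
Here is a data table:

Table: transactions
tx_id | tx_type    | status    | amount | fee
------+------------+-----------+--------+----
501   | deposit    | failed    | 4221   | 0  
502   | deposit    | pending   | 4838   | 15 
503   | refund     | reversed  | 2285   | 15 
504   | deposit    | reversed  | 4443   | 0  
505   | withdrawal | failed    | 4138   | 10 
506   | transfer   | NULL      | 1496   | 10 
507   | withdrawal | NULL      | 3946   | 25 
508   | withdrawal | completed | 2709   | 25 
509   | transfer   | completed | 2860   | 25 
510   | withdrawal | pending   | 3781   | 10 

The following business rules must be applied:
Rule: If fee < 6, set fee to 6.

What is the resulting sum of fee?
147

Step 1: 2 records have fee < 6
Step 2: These records originally summed to 0
Step 3: After setting to minimum: 2 × 6 = 12
Step 4: Unaffected records sum: 135
Step 5: Final sum = 12 + 135 = 147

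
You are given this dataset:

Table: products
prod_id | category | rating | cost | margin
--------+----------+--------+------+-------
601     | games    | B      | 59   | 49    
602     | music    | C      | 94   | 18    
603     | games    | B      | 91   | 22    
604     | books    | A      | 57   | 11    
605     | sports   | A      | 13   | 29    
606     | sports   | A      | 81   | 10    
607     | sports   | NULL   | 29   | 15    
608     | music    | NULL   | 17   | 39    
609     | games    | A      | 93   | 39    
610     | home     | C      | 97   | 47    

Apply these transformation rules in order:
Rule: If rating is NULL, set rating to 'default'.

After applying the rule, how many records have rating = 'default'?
2

Step 1: Count records where rating IS NULL
Step 2: Found 2 records with NULL rating
Step 3: These records will have rating set to 'default'
Step 4: Records already having rating = 'default': 0
Step 5: Answer: 2 + 0 = 2 records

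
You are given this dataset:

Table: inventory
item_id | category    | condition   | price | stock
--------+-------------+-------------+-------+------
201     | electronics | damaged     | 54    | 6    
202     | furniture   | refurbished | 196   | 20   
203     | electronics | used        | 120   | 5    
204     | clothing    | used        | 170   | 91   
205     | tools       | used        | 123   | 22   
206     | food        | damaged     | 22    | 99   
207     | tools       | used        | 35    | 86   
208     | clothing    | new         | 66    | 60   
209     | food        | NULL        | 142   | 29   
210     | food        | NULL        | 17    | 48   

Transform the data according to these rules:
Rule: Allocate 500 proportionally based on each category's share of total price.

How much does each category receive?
clothing: 124.87, electronics: 92.06, food: 95.77, furniture: 103.7, tools: 83.6

Step 1: Calculate total price = 945
Step 2: Calculate each category's proportion:
  clothing: 236/945 = 24.97% → 124.87
  electronics: 174/945 = 18.41% → 92.06
  food: 181/945 = 19.15% → 95.77
  furniture: 196/945 = 20.74% → 103.7
  tools: 158/945 = 16.72% → 83.6
Step 3: Verify: sum of allocations ≈ 500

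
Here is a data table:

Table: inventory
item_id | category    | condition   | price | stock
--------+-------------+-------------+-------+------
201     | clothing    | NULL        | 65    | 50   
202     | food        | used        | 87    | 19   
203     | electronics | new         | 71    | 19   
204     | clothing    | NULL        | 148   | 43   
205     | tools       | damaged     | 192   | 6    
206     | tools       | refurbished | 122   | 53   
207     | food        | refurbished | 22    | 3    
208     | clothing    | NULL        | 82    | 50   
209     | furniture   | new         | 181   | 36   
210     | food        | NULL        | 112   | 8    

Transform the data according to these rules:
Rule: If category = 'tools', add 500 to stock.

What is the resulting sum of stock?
1287

Step 1: Count records where category = 'tools': 2
Step 2: Total bonus added: 2 × 500 = 1000
Step 3: Original sum of stock: 287
Step 4: Final sum = 287 + 1000 = 1287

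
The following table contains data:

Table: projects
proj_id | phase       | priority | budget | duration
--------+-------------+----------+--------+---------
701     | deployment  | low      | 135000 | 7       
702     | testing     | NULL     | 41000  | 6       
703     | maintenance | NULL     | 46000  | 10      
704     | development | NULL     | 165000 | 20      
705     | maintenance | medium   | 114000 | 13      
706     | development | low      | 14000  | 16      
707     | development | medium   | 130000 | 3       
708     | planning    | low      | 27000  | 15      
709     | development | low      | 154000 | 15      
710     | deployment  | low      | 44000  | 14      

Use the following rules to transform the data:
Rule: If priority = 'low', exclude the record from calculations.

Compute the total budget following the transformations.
496000

Step 1: Identify records where priority = 'low'
Step 2: The excluded records sum to 374000
Step 3: Original total budget = 870000
Step 4: Remaining total = 870000 - 374000 = 496000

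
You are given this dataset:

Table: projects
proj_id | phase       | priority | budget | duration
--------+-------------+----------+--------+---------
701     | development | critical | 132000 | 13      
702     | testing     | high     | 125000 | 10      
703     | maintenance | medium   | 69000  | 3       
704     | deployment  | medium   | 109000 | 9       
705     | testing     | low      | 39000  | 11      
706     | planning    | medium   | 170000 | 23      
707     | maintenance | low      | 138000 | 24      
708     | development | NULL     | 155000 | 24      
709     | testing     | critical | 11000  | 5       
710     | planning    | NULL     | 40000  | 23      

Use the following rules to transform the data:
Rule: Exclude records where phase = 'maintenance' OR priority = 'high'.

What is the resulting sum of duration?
108

Step 1: Find records where phase = 'maintenance' OR priority = 'high'
Step 2: 3 records match, summing to 37
Step 3: Original sum: 145
Step 4: Remaining sum = 145 - 37 = 108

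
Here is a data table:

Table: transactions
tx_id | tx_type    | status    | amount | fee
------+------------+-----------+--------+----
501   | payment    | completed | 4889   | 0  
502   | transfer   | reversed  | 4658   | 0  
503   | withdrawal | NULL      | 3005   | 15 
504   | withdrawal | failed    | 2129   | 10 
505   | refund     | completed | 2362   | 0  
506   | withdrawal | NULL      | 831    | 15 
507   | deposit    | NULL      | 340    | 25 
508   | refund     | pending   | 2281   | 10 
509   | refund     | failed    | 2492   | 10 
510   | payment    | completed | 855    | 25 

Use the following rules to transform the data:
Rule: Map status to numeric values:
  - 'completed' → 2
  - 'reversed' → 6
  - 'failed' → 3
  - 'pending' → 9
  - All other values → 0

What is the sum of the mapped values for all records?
27

Step 1: Apply mapping to each record
Step 2: Count by status:
  'completed': 3 records × 2 = 6
  'reversed': 1 records × 6 = 6
  'failed': 2 records × 3 = 6
  'pending': 1 records × 9 = 9
Step 3: Sum all mapped values = 27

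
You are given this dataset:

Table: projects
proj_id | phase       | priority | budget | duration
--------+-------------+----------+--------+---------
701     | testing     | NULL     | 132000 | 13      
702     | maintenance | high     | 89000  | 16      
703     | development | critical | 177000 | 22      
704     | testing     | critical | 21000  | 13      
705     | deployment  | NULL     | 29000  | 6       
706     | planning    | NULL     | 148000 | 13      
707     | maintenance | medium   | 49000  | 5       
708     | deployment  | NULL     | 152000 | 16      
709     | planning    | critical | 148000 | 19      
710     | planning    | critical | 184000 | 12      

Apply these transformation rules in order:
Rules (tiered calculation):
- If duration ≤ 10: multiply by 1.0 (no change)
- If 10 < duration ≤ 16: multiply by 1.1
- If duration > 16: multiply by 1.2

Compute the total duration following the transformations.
151.5

Step 1: Tier 1 (duration ≤ 10): 2 records, sum = 11 × 1.0 = 11.0
Step 2: Tier 2 (10 < duration ≤ 16): 6 records, sum = 83 × 1.1 = 91.3
Step 3: Tier 3 (duration > 16): 2 records, sum = 41 × 1.2 = 49.2
Step 4: Final sum = 11.0 + 91.3 + 49.2 = 151.5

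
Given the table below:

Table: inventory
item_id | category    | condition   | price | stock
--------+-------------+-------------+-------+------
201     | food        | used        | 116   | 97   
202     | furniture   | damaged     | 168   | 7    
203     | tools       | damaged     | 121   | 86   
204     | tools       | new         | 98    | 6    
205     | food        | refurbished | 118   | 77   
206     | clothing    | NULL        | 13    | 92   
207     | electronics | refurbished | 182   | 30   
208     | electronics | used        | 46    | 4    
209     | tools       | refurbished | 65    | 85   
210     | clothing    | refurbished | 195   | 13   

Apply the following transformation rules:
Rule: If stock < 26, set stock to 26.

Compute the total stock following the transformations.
571

Step 1: 4 records have stock < 26
Step 2: These records originally summed to 30
Step 3: After setting to minimum: 4 × 26 = 104
Step 4: Unaffected records sum: 467
Step 5: Final sum = 104 + 467 = 571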